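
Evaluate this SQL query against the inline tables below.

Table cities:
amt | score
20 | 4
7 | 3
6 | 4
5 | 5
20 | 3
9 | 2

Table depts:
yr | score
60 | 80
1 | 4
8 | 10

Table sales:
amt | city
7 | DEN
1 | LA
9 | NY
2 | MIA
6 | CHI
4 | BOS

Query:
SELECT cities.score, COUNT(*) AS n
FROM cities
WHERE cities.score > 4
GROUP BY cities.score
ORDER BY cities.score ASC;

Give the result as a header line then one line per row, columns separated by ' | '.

== RESULT ==
cities.score | n
5 | 1

Derivation:
After WHERE (1 rows):
cities.amt | cities.score
5 | 5
After GROUP BY (1 rows):
cities.score | n
5 | 1
After ORDER BY (1 rows):
cities.score | n
5 | 1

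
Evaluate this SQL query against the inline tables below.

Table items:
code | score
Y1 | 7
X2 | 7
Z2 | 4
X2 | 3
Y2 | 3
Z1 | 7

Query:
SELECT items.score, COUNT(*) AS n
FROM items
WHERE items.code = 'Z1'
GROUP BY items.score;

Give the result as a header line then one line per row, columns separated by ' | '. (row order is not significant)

== RESULT ==
items.score | n
7 | 1

Derivation:
After WHERE (1 rows):
items.code | items.score
Z1 | 7
After GROUP BY (1 rows):
items.score | n
7 | 1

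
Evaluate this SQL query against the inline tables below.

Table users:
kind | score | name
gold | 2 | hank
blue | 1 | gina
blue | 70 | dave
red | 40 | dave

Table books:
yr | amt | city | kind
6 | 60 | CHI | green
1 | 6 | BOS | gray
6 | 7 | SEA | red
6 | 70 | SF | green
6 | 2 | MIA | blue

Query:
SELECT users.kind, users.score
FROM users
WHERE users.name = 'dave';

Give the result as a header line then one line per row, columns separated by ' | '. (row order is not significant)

After WHERE (2 rows):
users.kind | users.score | users.name
blue | 70 | dave
red | 40 | dave
After SELECT (2 rows):
users.kind | users.score
blue | 70
red | 40

== RESULT ==
users.kind | users.score
blue | 70
red | 40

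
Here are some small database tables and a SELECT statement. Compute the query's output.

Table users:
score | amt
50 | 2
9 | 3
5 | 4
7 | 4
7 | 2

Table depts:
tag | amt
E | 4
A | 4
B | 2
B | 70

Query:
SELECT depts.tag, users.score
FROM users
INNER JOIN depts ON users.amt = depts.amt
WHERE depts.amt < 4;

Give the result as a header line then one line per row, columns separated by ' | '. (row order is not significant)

After JOIN depts (6 rows):
users.score | users.amt | depts.tag | depts.amt
50 | 2 | B | 2
5 | 4 | E | 4
5 | 4 | A | 4
7 | 4 | E | 4
7 | 4 | A | 4
7 | 2 | B | 2
After WHERE (2 rows):
users.score | users.amt | depts.tag | depts.amt
50 | 2 | B | 2
7 | 2 | B | 2
After SELECT (2 rows):
depts.tag | users.score
B | 50
B | 7

== RESULT ==
depts.tag | users.score
B | 50
B | 7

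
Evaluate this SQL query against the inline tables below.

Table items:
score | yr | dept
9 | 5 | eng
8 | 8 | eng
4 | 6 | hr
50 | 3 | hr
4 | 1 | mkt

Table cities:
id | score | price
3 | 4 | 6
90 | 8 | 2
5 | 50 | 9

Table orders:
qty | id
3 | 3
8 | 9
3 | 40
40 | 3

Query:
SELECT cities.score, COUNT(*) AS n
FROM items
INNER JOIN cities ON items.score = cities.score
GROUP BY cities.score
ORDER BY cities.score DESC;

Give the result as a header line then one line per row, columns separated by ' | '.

== RESULT ==
cities.score | n
50 | 1
8 | 1
4 | 2

Derivation:
After JOIN cities (4 rows):
items.score | items.yr | items.dept | cities.id | cities.score | cities.price
8 | 8 | eng | 90 | 8 | 2
4 | 6 | hr | 3 | 4 | 6
50 | 3 | hr | 5 | 50 | 9
4 | 1 | mkt | 3 | 4 | 6
After GROUP BY (3 rows):
cities.score | n
8 | 1
4 | 2
50 | 1
After ORDER BY (3 rows):
cities.score | n
50 | 1
8 | 1
4 | 2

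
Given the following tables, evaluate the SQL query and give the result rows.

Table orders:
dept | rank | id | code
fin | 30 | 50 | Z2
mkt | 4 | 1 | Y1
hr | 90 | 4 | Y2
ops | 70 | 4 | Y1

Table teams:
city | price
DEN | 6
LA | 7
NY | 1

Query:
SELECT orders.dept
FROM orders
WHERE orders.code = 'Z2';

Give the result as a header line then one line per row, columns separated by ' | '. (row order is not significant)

After WHERE (1 rows):
orders.dept | orders.rank | orders.id | orders.code
fin | 30 | 50 | Z2
After SELECT (1 rows):
orders.dept
fin

== RESULT ==
orders.dept
fin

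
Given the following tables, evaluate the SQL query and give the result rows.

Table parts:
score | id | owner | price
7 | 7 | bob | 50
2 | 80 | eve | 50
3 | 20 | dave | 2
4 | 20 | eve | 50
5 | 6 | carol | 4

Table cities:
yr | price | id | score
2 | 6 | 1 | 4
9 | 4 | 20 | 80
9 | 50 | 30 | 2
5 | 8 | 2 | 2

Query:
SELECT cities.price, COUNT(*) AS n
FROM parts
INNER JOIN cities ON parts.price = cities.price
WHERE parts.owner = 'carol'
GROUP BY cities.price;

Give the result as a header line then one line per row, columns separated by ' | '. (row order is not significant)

After JOIN cities (4 rows):
parts.score | parts.id | parts.owner | parts.price | cities.yr | cities.price | cities.id | cities.score
7 | 7 | bob | 50 | 9 | 50 | 30 | 2
2 | 80 | eve | 50 | 9 | 50 | 30 | 2
4 | 20 | eve | 50 | 9 | 50 | 30 | 2
5 | 6 | carol | 4 | 9 | 4 | 20 | 80
After WHERE (1 rows):
parts.score | parts.id | parts.owner | parts.price | cities.yr | cities.price | cities.id | cities.score
5 | 6 | carol | 4 | 9 | 4 | 20 | 80
After GROUP BY (1 rows):
cities.price | n
4 | 1

== RESULT ==
cities.price | n
4 | 1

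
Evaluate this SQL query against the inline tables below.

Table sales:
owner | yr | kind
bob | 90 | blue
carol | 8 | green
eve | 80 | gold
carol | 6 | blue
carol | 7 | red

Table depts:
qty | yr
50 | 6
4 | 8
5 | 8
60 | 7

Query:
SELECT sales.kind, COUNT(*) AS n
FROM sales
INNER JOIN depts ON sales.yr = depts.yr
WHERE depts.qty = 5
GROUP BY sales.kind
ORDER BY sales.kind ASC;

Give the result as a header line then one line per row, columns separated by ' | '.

== RESULT ==
sales.kind | n
green | 1

Derivation:
After JOIN depts (4 rows):
sales.owner | sales.yr | sales.kind | depts.qty | depts.yr
carol | 8 | green | 4 | 8
carol | 8 | green | 5 | 8
carol | 6 | blue | 50 | 6
carol | 7 | red | 60 | 7
After WHERE (1 rows):
sales.owner | sales.yr | sales.kind | depts.qty | depts.yr
carol | 8 | green | 5 | 8
After GROUP BY (1 rows):
sales.kind | n
green | 1
After ORDER BY (1 rows):
sales.kind | n
green | 1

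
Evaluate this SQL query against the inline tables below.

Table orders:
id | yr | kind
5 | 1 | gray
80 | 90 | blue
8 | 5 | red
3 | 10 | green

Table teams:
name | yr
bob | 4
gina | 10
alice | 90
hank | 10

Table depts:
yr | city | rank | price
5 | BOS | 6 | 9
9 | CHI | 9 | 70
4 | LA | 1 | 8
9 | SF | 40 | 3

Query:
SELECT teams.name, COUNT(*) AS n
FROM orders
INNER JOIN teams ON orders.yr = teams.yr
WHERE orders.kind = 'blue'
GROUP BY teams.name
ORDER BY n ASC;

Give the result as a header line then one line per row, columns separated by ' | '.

== RESULT ==
teams.name | n
alice | 1

Derivation:
After JOIN teams (3 rows):
orders.id | orders.yr | orders.kind | teams.name | teams.yr
80 | 90 | blue | alice | 90
3 | 10 | green | gina | 10
3 | 10 | green | hank | 10
After WHERE (1 rows):
orders.id | orders.yr | orders.kind | teams.name | teams.yr
80 | 90 | blue | alice | 90
After GROUP BY (1 rows):
teams.name | n
alice | 1
After ORDER BY (1 rows):
teams.name | n
alice | 1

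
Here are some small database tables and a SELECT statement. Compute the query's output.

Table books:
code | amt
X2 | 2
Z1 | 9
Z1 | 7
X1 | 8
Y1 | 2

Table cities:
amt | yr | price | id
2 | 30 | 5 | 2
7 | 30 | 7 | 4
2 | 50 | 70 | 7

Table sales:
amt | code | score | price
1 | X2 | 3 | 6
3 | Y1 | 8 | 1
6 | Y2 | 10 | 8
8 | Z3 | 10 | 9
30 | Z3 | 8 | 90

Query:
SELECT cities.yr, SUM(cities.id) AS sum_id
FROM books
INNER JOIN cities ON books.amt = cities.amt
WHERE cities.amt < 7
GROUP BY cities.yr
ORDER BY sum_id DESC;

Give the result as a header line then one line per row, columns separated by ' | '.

After JOIN cities (5 rows):
books.code | books.amt | cities.amt | cities.yr | cities.price | cities.id
X2 | 2 | 2 | 30 | 5 | 2
X2 | 2 | 2 | 50 | 70 | 7
Z1 | 7 | 7 | 30 | 7 | 4
Y1 | 2 | 2 | 30 | 5 | 2
Y1 | 2 | 2 | 50 | 70 | 7
After WHERE (4 rows):
books.code | books.amt | cities.amt | cities.yr | cities.price | cities.id
X2 | 2 | 2 | 30 | 5 | 2
X2 | 2 | 2 | 50 | 70 | 7
Y1 | 2 | 2 | 30 | 5 | 2
Y1 | 2 | 2 | 50 | 70 | 7
After GROUP BY (2 rows):
cities.yr | sum_id
30 | 4
50 | 14
After ORDER BY (2 rows):
cities.yr | sum_id
50 | 14
30 | 4

== RESULT ==
cities.yr | sum_id
50 | 14
30 | 4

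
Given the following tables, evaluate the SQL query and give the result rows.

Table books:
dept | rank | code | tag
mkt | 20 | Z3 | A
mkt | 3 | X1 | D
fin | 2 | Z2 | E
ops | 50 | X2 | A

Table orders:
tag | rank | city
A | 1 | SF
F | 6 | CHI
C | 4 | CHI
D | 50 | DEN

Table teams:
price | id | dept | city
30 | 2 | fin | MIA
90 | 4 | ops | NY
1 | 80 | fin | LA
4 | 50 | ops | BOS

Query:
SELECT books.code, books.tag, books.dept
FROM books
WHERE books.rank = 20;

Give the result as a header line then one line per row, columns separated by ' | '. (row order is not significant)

== RESULT ==
books.code | books.tag | books.dept
Z3 | A | mkt

Derivation:
After WHERE (1 rows):
books.dept | books.rank | books.code | books.tag
mkt | 20 | Z3 | A
After SELECT (1 rows):
books.code | books.tag | books.dept
Z3 | A | mkt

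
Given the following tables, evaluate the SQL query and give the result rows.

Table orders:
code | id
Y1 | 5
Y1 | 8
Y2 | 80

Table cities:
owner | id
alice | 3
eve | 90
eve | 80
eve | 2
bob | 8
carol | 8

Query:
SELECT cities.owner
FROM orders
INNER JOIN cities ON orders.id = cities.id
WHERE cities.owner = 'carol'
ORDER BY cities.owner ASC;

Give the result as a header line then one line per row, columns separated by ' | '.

== RESULT ==
cities.owner
carol

Derivation:
After JOIN cities (3 rows):
orders.code | orders.id | cities.owner | cities.id
Y1 | 8 | bob | 8
Y1 | 8 | carol | 8
Y2 | 80 | eve | 80
After WHERE (1 rows):
orders.code | orders.id | cities.owner | cities.id
Y1 | 8 | carol | 8
After SELECT (1 rows):
cities.owner
carol
After ORDER BY (1 rows):
cities.owner
carol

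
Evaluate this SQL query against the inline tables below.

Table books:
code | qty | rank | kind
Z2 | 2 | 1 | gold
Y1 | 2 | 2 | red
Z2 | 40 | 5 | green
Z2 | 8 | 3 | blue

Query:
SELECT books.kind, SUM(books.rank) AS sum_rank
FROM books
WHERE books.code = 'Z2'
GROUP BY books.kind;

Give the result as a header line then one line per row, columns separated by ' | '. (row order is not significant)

After WHERE (3 rows):
books.code | books.qty | books.rank | books.kind
Z2 | 2 | 1 | gold
Z2 | 40 | 5 | green
Z2 | 8 | 3 | blue
After GROUP BY (3 rows):
books.kind | sum_rank
gold | 1
green | 5
blue | 3

== RESULT ==
books.kind | sum_rank
gold | 1
green | 5
blue | 3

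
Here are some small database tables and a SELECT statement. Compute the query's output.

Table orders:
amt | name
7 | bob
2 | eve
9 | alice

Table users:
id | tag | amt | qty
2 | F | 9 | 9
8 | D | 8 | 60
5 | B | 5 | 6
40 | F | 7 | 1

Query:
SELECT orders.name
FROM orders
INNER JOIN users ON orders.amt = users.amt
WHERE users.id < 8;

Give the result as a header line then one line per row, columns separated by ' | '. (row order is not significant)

After JOIN users (2 rows):
orders.amt | orders.name | users.id | users.tag | users.amt | users.qty
7 | bob | 40 | F | 7 | 1
9 | alice | 2 | F | 9 | 9
After WHERE (1 rows):
orders.amt | orders.name | users.id | users.tag | users.amt | users.qty
9 | alice | 2 | F | 9 | 9
After SELECT (1 rows):
orders.name
alice

== RESULT ==
orders.name
alice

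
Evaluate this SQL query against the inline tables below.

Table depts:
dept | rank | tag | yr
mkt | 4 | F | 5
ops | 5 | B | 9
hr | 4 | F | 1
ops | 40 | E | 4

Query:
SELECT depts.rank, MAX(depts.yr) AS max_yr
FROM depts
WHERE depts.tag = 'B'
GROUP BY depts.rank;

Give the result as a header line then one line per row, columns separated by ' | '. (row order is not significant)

After WHERE (1 rows):
depts.dept | depts.rank | depts.tag | depts.yr
ops | 5 | B | 9
After GROUP BY (1 rows):
depts.rank | max_yr
5 | 9

== RESULT ==
depts.rank | max_yr
5 | 9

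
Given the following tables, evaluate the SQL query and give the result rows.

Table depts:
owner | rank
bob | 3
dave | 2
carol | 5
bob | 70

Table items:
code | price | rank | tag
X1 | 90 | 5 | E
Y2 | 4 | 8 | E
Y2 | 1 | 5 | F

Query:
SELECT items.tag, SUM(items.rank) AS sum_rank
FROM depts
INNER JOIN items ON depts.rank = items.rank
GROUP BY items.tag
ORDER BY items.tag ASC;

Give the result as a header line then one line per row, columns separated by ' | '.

After JOIN items (2 rows):
depts.owner | depts.rank | items.code | items.price | items.rank | items.tag
carol | 5 | X1 | 90 | 5 | E
carol | 5 | Y2 | 1 | 5 | F
After GROUP BY (2 rows):
items.tag | sum_rank
E | 5
F | 5
After ORDER BY (2 rows):
items.tag | sum_rank
E | 5
F | 5

== RESULT ==
items.tag | sum_rank
E | 5
F | 5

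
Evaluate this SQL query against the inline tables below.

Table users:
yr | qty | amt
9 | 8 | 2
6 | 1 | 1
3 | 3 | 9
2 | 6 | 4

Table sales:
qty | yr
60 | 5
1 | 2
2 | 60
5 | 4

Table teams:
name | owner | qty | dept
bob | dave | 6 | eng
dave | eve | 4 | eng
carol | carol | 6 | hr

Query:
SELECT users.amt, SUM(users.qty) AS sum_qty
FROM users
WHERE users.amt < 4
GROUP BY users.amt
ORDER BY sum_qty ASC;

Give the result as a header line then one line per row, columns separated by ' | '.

== RESULT ==
users.amt | sum_qty
1 | 1
2 | 8

Derivation:
After WHERE (2 rows):
users.yr | users.qty | users.amt
9 | 8 | 2
6 | 1 | 1
After GROUP BY (2 rows):
users.amt | sum_qty
2 | 8
1 | 1
After ORDER BY (2 rows):
users.amt | sum_qty
1 | 1
2 | 8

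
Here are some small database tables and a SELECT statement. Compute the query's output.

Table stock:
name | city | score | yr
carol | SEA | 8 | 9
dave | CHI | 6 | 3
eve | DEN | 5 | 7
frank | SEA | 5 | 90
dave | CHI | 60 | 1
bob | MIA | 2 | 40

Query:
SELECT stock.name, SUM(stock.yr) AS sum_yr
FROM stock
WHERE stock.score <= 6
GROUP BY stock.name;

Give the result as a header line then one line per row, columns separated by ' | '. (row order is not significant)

== RESULT ==
stock.name | sum_yr
dave | 3
eve | 7
frank | 90
bob | 40

Derivation:
After WHERE (4 rows):
stock.name | stock.city | stock.score | stock.yr
dave | CHI | 6 | 3
eve | DEN | 5 | 7
frank | SEA | 5 | 90
bob | MIA | 2 | 40
After GROUP BY (4 rows):
stock.name | sum_yr
dave | 3
eve | 7
frank | 90
bob | 40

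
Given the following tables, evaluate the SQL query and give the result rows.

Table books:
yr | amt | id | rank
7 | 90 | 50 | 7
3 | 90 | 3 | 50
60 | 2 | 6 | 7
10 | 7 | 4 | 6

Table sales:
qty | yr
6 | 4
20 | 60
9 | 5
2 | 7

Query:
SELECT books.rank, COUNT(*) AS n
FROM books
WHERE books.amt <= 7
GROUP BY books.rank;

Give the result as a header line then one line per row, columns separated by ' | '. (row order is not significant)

== RESULT ==
books.rank | n
7 | 1
6 | 1

Derivation:
After WHERE (2 rows):
books.yr | books.amt | books.id | books.rank
60 | 2 | 6 | 7
10 | 7 | 4 | 6
After GROUP BY (2 rows):
books.rank | n
7 | 1
6 | 1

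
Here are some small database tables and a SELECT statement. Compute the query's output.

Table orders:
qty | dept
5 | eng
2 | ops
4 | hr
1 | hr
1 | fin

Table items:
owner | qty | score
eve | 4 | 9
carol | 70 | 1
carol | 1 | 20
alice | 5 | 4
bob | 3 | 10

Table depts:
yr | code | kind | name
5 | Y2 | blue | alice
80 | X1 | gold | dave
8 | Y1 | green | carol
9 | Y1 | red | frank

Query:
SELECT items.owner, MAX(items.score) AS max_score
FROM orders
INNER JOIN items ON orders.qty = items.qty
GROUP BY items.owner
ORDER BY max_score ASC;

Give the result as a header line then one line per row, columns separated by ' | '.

After JOIN items (4 rows):
orders.qty | orders.dept | items.owner | items.qty | items.score
5 | eng | alice | 5 | 4
4 | hr | eve | 4 | 9
1 | hr | carol | 1 | 20
1 | fin | carol | 1 | 20
After GROUP BY (3 rows):
items.owner | max_score
alice | 4
eve | 9
carol | 20
After ORDER BY (3 rows):
items.owner | max_score
alice | 4
eve | 9
carol | 20

== RESULT ==
items.owner | max_score
alice | 4
eve | 9
carol | 20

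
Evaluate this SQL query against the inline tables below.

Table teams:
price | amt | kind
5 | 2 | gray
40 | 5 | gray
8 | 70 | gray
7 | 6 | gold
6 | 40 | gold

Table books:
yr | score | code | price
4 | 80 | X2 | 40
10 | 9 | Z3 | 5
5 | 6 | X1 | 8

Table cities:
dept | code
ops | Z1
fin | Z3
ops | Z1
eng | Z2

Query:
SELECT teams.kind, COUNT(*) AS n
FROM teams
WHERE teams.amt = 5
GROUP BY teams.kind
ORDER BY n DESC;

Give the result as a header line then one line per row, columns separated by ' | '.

== RESULT ==
teams.kind | n
gray | 1

Derivation:
After WHERE (1 rows):
teams.price | teams.amt | teams.kind
40 | 5 | gray
After GROUP BY (1 rows):
teams.kind | n
gray | 1
After ORDER BY (1 rows):
teams.kind | n
gray | 1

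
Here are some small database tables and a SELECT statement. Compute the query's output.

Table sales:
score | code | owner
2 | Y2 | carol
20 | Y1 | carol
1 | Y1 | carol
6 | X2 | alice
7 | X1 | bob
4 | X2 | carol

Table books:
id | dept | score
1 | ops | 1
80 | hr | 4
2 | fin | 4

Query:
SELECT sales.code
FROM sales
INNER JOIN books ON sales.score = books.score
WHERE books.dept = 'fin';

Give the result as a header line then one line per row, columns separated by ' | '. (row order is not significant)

After JOIN books (3 rows):
sales.score | sales.code | sales.owner | books.id | books.dept | books.score
1 | Y1 | carol | 1 | ops | 1
4 | X2 | carol | 80 | hr | 4
4 | X2 | carol | 2 | fin | 4
After WHERE (1 rows):
sales.score | sales.code | sales.owner | books.id | books.dept | books.score
4 | X2 | carol | 2 | fin | 4
After SELECT (1 rows):
sales.code
X2

== RESULT ==
sales.code
X2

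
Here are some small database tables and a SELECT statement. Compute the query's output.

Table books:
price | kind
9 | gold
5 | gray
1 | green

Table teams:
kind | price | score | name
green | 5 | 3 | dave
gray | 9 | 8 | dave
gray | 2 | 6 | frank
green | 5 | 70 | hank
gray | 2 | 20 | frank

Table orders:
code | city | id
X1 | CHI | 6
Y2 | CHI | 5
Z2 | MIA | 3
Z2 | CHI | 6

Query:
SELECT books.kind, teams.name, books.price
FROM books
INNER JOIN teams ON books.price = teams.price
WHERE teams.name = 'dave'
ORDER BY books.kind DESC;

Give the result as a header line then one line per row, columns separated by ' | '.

== RESULT ==
books.kind | teams.name | books.price
gray | dave | 5
gold | dave | 9

Derivation:
After JOIN teams (3 rows):
books.price | books.kind | teams.kind | teams.price | teams.score | teams.name
9 | gold | gray | 9 | 8 | dave
5 | gray | green | 5 | 3 | dave
5 | gray | green | 5 | 70 | hank
After WHERE (2 rows):
books.price | books.kind | teams.kind | teams.price | teams.score | teams.name
9 | gold | gray | 9 | 8 | dave
5 | gray | green | 5 | 3 | dave
After SELECT (2 rows):
books.kind | teams.name | books.price
gold | dave | 9
gray | dave | 5
After ORDER BY (2 rows):
books.kind | teams.name | books.price
gray | dave | 5
gold | dave | 9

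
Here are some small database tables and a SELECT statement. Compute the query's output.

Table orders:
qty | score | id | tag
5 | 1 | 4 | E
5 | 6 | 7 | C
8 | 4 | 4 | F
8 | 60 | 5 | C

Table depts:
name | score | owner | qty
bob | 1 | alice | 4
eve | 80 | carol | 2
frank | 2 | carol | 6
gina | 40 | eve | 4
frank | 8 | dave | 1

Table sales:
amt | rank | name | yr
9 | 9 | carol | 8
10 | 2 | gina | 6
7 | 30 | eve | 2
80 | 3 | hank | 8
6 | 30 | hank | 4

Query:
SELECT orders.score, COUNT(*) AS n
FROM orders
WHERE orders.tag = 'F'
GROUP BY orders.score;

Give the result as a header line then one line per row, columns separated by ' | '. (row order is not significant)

After WHERE (1 rows):
orders.qty | orders.score | orders.id | orders.tag
8 | 4 | 4 | F
After GROUP BY (1 rows):
orders.score | n
4 | 1

== RESULT ==
orders.score | n
4 | 1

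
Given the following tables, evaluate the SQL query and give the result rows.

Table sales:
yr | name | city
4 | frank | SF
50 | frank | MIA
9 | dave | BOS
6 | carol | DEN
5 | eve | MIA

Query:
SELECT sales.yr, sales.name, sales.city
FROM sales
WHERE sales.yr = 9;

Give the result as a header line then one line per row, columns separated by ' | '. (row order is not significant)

== RESULT ==
sales.yr | sales.name | sales.city
9 | dave | BOS

Derivation:
After WHERE (1 rows):
sales.yr | sales.name | sales.city
9 | dave | BOS
After SELECT (1 rows):
sales.yr | sales.name | sales.city
9 | dave | BOS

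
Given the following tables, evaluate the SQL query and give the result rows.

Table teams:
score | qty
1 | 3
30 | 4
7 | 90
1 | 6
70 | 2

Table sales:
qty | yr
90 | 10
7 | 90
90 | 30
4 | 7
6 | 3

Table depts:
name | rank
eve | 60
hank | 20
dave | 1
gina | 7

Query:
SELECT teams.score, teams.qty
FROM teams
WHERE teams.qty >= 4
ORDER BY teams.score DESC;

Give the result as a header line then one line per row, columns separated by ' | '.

== RESULT ==
teams.score | teams.qty
30 | 4
7 | 90
1 | 6

Derivation:
After WHERE (3 rows):
teams.score | teams.qty
30 | 4
7 | 90
1 | 6
After SELECT (3 rows):
teams.score | teams.qty
30 | 4
7 | 90
1 | 6
After ORDER BY (3 rows):
teams.score | teams.qty
30 | 4
7 | 90
1 | 6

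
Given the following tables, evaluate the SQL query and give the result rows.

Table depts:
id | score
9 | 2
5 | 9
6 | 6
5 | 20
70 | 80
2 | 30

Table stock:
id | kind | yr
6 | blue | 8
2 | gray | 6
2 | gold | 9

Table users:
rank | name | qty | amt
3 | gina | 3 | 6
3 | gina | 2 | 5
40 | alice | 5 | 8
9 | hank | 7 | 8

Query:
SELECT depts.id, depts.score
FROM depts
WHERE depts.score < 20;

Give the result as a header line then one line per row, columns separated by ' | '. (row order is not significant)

== RESULT ==
depts.id | depts.score
9 | 2
5 | 9
6 | 6

Derivation:
After WHERE (3 rows):
depts.id | depts.score
9 | 2
5 | 9
6 | 6
After SELECT (3 rows):
depts.id | depts.score
9 | 2
5 | 9
6 | 6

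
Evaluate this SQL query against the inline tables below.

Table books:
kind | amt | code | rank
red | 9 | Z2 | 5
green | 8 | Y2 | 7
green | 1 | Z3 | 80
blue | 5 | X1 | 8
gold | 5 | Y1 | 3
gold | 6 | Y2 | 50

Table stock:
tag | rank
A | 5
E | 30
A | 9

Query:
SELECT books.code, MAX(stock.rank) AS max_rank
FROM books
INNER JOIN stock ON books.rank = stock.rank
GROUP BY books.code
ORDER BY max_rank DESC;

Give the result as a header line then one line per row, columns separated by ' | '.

== RESULT ==
books.code | max_rank
Z2 | 5

Derivation:
After JOIN stock (1 rows):
books.kind | books.amt | books.code | books.rank | stock.tag | stock.rank
red | 9 | Z2 | 5 | A | 5
After GROUP BY (1 rows):
books.code | max_rank
Z2 | 5
After ORDER BY (1 rows):
books.code | max_rank
Z2 | 5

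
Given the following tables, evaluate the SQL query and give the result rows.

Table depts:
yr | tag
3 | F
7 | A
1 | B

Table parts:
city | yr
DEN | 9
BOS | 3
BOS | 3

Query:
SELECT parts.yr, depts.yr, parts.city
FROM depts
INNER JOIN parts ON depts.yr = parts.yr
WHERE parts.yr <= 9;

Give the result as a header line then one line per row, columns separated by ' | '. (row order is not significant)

== RESULT ==
parts.yr | depts.yr | parts.city
3 | 3 | BOS
3 | 3 | BOS

Derivation:
After JOIN parts (2 rows):
depts.yr | depts.tag | parts.city | parts.yr
3 | F | BOS | 3
3 | F | BOS | 3
After WHERE (2 rows):
depts.yr | depts.tag | parts.city | parts.yr
3 | F | BOS | 3
3 | F | BOS | 3
After SELECT (2 rows):
parts.yr | depts.yr | parts.city
3 | 3 | BOS
3 | 3 | BOS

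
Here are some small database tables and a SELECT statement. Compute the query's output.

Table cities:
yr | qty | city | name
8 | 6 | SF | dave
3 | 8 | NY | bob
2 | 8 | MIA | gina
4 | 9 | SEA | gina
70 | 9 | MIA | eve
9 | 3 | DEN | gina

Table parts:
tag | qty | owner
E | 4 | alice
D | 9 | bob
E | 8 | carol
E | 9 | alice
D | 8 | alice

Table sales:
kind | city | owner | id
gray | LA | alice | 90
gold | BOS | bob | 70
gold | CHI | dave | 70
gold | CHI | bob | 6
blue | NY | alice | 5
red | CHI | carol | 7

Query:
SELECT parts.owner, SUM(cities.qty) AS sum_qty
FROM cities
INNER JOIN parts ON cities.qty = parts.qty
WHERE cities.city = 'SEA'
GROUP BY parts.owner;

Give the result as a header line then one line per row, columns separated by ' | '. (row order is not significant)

== RESULT ==
parts.owner | sum_qty
bob | 9
alice | 9

Derivation:
After JOIN parts (8 rows):
cities.yr | cities.qty | cities.city | cities.name | parts.tag | parts.qty | parts.owner
3 | 8 | NY | bob | E | 8 | carol
3 | 8 | NY | bob | D | 8 | alice
2 | 8 | MIA | gina | E | 8 | carol
2 | 8 | MIA | gina | D | 8 | alice
4 | 9 | SEA | gina | D | 9 | bob
4 | 9 | SEA | gina | E | 9 | alice
70 | 9 | MIA | eve | D | 9 | bob
70 | 9 | MIA | eve | E | 9 | alice
After WHERE (2 rows):
cities.yr | cities.qty | cities.city | cities.name | parts.tag | parts.qty | parts.owner
4 | 9 | SEA | gina | D | 9 | bob
4 | 9 | SEA | gina | E | 9 | alice
After GROUP BY (2 rows):
parts.owner | sum_qty
bob | 9
alice | 9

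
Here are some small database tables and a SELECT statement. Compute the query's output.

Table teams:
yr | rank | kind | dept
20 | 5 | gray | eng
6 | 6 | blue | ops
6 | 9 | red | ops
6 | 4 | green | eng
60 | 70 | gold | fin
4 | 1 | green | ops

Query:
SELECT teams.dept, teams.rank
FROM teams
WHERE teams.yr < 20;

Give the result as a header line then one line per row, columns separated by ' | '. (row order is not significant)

After WHERE (4 rows):
teams.yr | teams.rank | teams.kind | teams.dept
6 | 6 | blue | ops
6 | 9 | red | ops
6 | 4 | green | eng
4 | 1 | green | ops
After SELECT (4 rows):
teams.dept | teams.rank
ops | 6
ops | 9
eng | 4
ops | 1

== RESULT ==
teams.dept | teams.rank
ops | 6
ops | 9
eng | 4
ops | 1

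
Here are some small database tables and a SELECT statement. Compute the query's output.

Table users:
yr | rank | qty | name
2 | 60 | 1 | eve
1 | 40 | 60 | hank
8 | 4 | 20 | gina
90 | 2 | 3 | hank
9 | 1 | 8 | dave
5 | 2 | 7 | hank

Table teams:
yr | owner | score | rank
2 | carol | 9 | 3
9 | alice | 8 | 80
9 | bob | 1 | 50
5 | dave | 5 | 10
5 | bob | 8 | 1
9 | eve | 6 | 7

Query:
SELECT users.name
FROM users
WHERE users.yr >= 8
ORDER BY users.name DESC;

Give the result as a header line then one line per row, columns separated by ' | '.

== RESULT ==
users.name
hank
gina
dave

Derivation:
After WHERE (3 rows):
users.yr | users.rank | users.qty | users.name
8 | 4 | 20 | gina
90 | 2 | 3 | hank
9 | 1 | 8 | dave
After SELECT (3 rows):
users.name
gina
hank
dave
After ORDER BY (3 rows):
users.name
hank
gina
dave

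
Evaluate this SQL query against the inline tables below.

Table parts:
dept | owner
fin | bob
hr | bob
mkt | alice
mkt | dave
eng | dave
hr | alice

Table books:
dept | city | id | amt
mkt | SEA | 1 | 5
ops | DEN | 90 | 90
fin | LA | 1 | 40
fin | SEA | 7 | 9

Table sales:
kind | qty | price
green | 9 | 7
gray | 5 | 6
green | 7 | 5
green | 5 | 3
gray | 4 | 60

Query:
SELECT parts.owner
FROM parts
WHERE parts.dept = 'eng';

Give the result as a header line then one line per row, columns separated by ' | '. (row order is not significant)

After WHERE (1 rows):
parts.dept | parts.owner
eng | dave
After SELECT (1 rows):
parts.owner
dave

== RESULT ==
parts.owner
dave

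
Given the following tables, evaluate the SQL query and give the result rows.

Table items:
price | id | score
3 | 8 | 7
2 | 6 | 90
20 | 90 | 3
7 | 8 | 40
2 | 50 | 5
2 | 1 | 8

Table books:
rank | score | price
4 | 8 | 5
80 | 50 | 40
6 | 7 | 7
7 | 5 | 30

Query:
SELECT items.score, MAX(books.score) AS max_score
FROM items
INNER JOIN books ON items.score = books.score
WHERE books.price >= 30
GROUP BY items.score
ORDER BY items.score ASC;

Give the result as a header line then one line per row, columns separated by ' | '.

After JOIN books (3 rows):
items.price | items.id | items.score | books.rank | books.score | books.price
3 | 8 | 7 | 6 | 7 | 7
2 | 50 | 5 | 7 | 5 | 30
2 | 1 | 8 | 4 | 8 | 5
After WHERE (1 rows):
items.price | items.id | items.score | books.rank | books.score | books.price
2 | 50 | 5 | 7 | 5 | 30
After GROUP BY (1 rows):
items.score | max_score
5 | 5
After ORDER BY (1 rows):
items.score | max_score
5 | 5

== RESULT ==
items.score | max_score
5 | 5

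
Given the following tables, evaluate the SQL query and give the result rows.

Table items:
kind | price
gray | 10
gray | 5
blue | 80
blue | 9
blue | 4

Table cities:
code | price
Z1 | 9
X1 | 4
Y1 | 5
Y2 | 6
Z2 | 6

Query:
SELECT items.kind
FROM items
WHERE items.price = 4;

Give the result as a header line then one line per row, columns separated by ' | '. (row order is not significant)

== RESULT ==
items.kind
blue

Derivation:
After WHERE (1 rows):
items.kind | items.price
blue | 4
After SELECT (1 rows):
items.kind
blue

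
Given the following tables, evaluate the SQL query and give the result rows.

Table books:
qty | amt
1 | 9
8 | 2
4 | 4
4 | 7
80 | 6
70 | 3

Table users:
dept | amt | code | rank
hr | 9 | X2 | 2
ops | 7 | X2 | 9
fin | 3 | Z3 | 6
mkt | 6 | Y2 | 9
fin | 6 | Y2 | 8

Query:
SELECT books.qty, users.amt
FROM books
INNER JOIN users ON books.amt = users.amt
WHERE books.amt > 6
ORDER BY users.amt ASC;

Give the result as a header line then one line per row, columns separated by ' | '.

== RESULT ==
books.qty | users.amt
4 | 7
1 | 9

Derivation:
After JOIN users (5 rows):
books.qty | books.amt | users.dept | users.amt | users.code | users.rank
1 | 9 | hr | 9 | X2 | 2
4 | 7 | ops | 7 | X2 | 9
80 | 6 | mkt | 6 | Y2 | 9
80 | 6 | fin | 6 | Y2 | 8
70 | 3 | fin | 3 | Z3 | 6
After WHERE (2 rows):
books.qty | books.amt | users.dept | users.amt | users.code | users.rank
1 | 9 | hr | 9 | X2 | 2
4 | 7 | ops | 7 | X2 | 9
After SELECT (2 rows):
books.qty | users.amt
1 | 9
4 | 7
After ORDER BY (2 rows):
books.qty | users.amt
4 | 7
1 | 9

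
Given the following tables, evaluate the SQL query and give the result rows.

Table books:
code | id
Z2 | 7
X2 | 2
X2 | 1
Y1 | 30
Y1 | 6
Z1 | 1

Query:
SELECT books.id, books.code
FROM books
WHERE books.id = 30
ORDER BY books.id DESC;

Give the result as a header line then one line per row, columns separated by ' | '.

After WHERE (1 rows):
books.code | books.id
Y1 | 30
After SELECT (1 rows):
books.id | books.code
30 | Y1
After ORDER BY (1 rows):
books.id | books.code
30 | Y1

== RESULT ==
books.id | books.code
30 | Y1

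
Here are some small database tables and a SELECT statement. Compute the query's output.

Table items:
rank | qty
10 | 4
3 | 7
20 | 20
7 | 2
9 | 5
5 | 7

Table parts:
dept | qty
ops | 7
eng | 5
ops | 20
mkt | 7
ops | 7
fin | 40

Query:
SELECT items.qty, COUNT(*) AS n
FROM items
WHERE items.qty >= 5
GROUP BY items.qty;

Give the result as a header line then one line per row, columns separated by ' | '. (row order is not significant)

After WHERE (4 rows):
items.rank | items.qty
3 | 7
20 | 20
9 | 5
5 | 7
After GROUP BY (3 rows):
items.qty | n
7 | 2
20 | 1
5 | 1

== RESULT ==
items.qty | n
7 | 2
20 | 1
5 | 1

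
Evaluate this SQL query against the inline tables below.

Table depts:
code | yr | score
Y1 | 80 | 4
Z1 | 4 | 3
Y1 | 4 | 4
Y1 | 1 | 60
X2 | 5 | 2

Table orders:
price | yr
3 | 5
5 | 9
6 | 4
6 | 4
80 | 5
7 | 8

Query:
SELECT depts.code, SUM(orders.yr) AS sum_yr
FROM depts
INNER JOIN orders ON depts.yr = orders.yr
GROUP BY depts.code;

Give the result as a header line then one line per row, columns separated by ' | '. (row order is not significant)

After JOIN orders (6 rows):
depts.code | depts.yr | depts.score | orders.price | orders.yr
Z1 | 4 | 3 | 6 | 4
Z1 | 4 | 3 | 6 | 4
Y1 | 4 | 4 | 6 | 4
Y1 | 4 | 4 | 6 | 4
X2 | 5 | 2 | 3 | 5
X2 | 5 | 2 | 80 | 5
After GROUP BY (3 rows):
depts.code | sum_yr
Z1 | 8
Y1 | 8
X2 | 10

== RESULT ==
depts.code | sum_yr
Z1 | 8
Y1 | 8
X2 | 10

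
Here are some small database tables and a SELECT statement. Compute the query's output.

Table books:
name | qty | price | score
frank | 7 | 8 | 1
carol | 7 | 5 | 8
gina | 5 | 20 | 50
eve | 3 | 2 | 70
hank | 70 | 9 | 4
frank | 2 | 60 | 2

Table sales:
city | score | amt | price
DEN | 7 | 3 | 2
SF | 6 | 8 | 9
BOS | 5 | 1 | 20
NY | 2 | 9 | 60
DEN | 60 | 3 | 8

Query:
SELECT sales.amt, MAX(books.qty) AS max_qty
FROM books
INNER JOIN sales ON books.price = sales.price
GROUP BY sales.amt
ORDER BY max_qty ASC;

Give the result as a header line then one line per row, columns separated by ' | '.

After JOIN sales (5 rows):
books.name | books.qty | books.price | books.score | sales.city | sales.score | sales.amt | sales.price
frank | 7 | 8 | 1 | DEN | 60 | 3 | 8
gina | 5 | 20 | 50 | BOS | 5 | 1 | 20
eve | 3 | 2 | 70 | DEN | 7 | 3 | 2
hank | 70 | 9 | 4 | SF | 6 | 8 | 9
frank | 2 | 60 | 2 | NY | 2 | 9 | 60
After GROUP BY (4 rows):
sales.amt | max_qty
3 | 7
1 | 5
8 | 70
9 | 2
After ORDER BY (4 rows):
sales.amt | max_qty
9 | 2
1 | 5
3 | 7
8 | 70

== RESULT ==
sales.amt | max_qty
9 | 2
1 | 5
3 | 7
8 | 70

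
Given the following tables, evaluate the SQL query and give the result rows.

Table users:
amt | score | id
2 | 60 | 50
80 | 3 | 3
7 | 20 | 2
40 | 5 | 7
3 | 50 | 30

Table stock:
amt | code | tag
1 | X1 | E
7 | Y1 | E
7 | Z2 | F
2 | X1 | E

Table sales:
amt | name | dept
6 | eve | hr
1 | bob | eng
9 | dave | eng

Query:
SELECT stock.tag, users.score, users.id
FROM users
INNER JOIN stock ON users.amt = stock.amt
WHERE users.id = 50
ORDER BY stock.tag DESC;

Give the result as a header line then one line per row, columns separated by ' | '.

== RESULT ==
stock.tag | users.score | users.id
E | 60 | 50

Derivation:
After JOIN stock (3 rows):
users.amt | users.score | users.id | stock.amt | stock.code | stock.tag
2 | 60 | 50 | 2 | X1 | E
7 | 20 | 2 | 7 | Y1 | E
7 | 20 | 2 | 7 | Z2 | F
After WHERE (1 rows):
users.amt | users.score | users.id | stock.amt | stock.code | stock.tag
2 | 60 | 50 | 2 | X1 | E
After SELECT (1 rows):
stock.tag | users.score | users.id
E | 60 | 50
After ORDER BY (1 rows):
stock.tag | users.score | users.id
E | 60 | 50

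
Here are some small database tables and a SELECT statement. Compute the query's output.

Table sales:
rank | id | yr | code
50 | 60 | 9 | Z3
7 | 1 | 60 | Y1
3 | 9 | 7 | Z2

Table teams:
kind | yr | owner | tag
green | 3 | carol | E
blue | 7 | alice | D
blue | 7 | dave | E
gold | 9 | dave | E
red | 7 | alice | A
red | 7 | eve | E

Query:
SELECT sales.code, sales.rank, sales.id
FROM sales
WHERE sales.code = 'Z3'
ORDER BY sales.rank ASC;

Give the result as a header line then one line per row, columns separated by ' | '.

== RESULT ==
sales.code | sales.rank | sales.id
Z3 | 50 | 60

Derivation:
After WHERE (1 rows):
sales.rank | sales.id | sales.yr | sales.code
50 | 60 | 9 | Z3
After SELECT (1 rows):
sales.code | sales.rank | sales.id
Z3 | 50 | 60
After ORDER BY (1 rows):
sales.code | sales.rank | sales.id
Z3 | 50 | 60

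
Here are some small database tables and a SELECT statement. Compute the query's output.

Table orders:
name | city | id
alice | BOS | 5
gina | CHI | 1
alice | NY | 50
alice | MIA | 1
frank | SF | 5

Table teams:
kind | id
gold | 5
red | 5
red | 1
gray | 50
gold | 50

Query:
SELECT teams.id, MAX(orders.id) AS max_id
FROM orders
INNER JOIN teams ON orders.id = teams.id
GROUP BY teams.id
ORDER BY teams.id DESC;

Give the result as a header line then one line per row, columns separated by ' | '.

After JOIN teams (8 rows):
orders.name | orders.city | orders.id | teams.kind | teams.id
alice | BOS | 5 | gold | 5
alice | BOS | 5 | red | 5
gina | CHI | 1 | red | 1
alice | NY | 50 | gray | 50
alice | NY | 50 | gold | 50
alice | MIA | 1 | red | 1
frank | SF | 5 | gold | 5
frank | SF | 5 | red | 5
After GROUP BY (3 rows):
teams.id | max_id
5 | 5
1 | 1
50 | 50
After ORDER BY (3 rows):
teams.id | max_id
50 | 50
5 | 5
1 | 1

== RESULT ==
teams.id | max_id
50 | 50
5 | 5
1 | 1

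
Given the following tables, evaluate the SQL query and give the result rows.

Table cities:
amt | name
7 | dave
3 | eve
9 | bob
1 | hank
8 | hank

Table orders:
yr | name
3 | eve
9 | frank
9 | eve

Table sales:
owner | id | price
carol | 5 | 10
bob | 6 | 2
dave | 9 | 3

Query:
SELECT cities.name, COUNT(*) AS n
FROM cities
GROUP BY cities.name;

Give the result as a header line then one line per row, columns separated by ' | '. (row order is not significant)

After GROUP BY (4 rows):
cities.name | n
dave | 1
eve | 1
bob | 1
hank | 2

== RESULT ==
cities.name | n
dave | 1
eve | 1
bob | 1
hank | 2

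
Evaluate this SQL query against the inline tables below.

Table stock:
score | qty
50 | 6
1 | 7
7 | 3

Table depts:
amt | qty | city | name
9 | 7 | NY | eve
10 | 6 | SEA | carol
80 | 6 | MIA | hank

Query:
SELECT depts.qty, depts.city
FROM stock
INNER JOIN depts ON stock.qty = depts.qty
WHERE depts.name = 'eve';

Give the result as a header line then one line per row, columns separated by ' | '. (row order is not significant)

After JOIN depts (3 rows):
stock.score | stock.qty | depts.amt | depts.qty | depts.city | depts.name
50 | 6 | 10 | 6 | SEA | carol
50 | 6 | 80 | 6 | MIA | hank
1 | 7 | 9 | 7 | NY | eve
After WHERE (1 rows):
stock.score | stock.qty | depts.amt | depts.qty | depts.city | depts.name
1 | 7 | 9 | 7 | NY | eve
After SELECT (1 rows):
depts.qty | depts.city
7 | NY

== RESULT ==
depts.qty | depts.city
7 | NY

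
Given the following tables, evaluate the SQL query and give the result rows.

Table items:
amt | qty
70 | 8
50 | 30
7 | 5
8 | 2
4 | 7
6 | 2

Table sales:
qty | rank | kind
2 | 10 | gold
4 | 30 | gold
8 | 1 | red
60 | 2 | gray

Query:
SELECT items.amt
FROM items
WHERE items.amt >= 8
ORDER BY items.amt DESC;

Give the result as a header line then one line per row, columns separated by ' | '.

== RESULT ==
items.amt
70
50
8

Derivation:
After WHERE (3 rows):
items.amt | items.qty
70 | 8
50 | 30
8 | 2
After SELECT (3 rows):
items.amt
70
50
8
After ORDER BY (3 rows):
items.amt
70
50
8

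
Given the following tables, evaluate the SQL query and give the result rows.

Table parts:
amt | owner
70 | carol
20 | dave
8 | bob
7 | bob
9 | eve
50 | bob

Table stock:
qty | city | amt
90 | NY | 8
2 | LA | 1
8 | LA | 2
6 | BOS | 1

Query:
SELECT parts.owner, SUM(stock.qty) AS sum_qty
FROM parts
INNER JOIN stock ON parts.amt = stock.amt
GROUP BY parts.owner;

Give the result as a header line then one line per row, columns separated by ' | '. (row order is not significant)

After JOIN stock (1 rows):
parts.amt | parts.owner | stock.qty | stock.city | stock.amt
8 | bob | 90 | NY | 8
After GROUP BY (1 rows):
parts.owner | sum_qty
bob | 90

== RESULT ==
parts.owner | sum_qty
bob | 90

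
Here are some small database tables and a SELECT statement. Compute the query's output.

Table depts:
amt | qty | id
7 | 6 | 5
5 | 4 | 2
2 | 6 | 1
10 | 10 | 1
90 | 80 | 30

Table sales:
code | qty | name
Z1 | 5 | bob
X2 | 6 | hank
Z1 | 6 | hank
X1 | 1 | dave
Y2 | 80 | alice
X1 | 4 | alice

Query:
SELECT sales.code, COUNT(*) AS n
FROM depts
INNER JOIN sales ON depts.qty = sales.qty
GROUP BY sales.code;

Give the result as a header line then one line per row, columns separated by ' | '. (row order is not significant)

After JOIN sales (6 rows):
depts.amt | depts.qty | depts.id | sales.code | sales.qty | sales.name
7 | 6 | 5 | X2 | 6 | hank
7 | 6 | 5 | Z1 | 6 | hank
5 | 4 | 2 | X1 | 4 | alice
2 | 6 | 1 | X2 | 6 | hank
2 | 6 | 1 | Z1 | 6 | hank
90 | 80 | 30 | Y2 | 80 | alice
After GROUP BY (4 rows):
sales.code | n
X2 | 2
Z1 | 2
X1 | 1
Y2 | 1

== RESULT ==
sales.code | n
X2 | 2
Z1 | 2
X1 | 1
Y2 | 1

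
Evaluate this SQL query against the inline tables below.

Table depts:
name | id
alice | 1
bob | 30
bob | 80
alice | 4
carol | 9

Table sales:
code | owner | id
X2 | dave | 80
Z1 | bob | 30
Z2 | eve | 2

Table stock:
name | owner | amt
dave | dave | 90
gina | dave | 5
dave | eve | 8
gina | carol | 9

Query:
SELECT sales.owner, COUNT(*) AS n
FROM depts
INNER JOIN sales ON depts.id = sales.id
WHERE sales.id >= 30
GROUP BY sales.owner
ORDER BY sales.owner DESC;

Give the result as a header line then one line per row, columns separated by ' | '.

After JOIN sales (2 rows):
depts.name | depts.id | sales.code | sales.owner | sales.id
bob | 30 | Z1 | bob | 30
bob | 80 | X2 | dave | 80
After WHERE (2 rows):
depts.name | depts.id | sales.code | sales.owner | sales.id
bob | 30 | Z1 | bob | 30
bob | 80 | X2 | dave | 80
After GROUP BY (2 rows):
sales.owner | n
bob | 1
dave | 1
After ORDER BY (2 rows):
sales.owner | n
dave | 1
bob | 1

== RESULT ==
sales.owner | n
dave | 1
bob | 1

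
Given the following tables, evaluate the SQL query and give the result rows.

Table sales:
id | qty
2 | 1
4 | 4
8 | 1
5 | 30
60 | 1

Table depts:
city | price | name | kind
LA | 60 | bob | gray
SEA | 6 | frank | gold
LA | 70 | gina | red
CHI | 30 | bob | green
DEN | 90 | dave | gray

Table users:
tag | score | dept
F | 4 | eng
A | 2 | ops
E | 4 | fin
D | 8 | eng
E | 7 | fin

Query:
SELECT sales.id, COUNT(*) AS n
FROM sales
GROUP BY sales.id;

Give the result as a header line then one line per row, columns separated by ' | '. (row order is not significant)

After GROUP BY (5 rows):
sales.id | n
2 | 1
4 | 1
8 | 1
5 | 1
60 | 1

== RESULT ==
sales.id | n
2 | 1
4 | 1
8 | 1
5 | 1
60 | 1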